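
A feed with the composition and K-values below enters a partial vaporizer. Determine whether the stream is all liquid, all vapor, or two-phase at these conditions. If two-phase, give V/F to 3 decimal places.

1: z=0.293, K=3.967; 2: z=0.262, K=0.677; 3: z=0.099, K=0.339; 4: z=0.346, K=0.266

ΣzᵢKᵢ = 1.465; Σzᵢ/Kᵢ = 2.054.
Both exceed 1, so a two-phase solution exists.
Material balance + equilibrium reduce to Σ zᵢ(Kᵢ−1)/(1+ψ(Kᵢ−1)) = 0.
Newton iteration, ψ⁰ = 0.5:
  ψ = 0.500: g = -0.2498, g' = -1.019 → ψ = 0.255
  ψ = 0.255: g = 0.0118, g' = -1.214 → ψ = 0.264
  ψ = 0.264: g = 0.0001, g' = -1.193 → ψ = 0.265
Converged at ψ = 0.265.

two-phase, V/F = 0.265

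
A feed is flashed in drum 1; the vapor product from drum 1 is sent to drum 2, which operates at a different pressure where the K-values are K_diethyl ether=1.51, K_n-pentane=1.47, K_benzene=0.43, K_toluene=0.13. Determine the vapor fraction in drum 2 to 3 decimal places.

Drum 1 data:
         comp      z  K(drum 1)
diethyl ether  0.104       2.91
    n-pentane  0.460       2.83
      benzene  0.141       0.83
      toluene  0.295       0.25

V/F (drum 2) = 0.390

Drum 1:
Newton iteration, ψ₁⁰ = 0.5:
  ψ₁ = 0.500: g = 0.1610, g' = -0.949 → ψ₁ = 0.670
  ψ₁ = 0.670: g = -0.0061, g' = -1.059 → ψ₁ = 0.664
Converged at ψ₁ = 0.664.
Drum-1 compositions:
  diethyl ether: x = 0.046, y = 0.133
  n-pentane: x = 0.208, y = 0.588
  benzene: x = 0.159, y = 0.132
  toluene: x = 0.588, y = 0.147
Drum-2 feed = drum-1 vapor: z₂ = (0.1334, 0.5878, 0.1319, 0.1469).
Drum 2:
Rachford–Rice: g(ψ₂) = Σ zᵢ(Kᵢ−1)/(1+ψ₂(Kᵢ−1)) = 0.
Feasibility: ΣzᵢKᵢ = 1.141, Σzᵢ/Kᵢ = 1.925 — both > 1, two phases present.
Newton–Raphson from ψ₂ = 0.5:
  ψ₂ = 0.500: g = -0.0534, g' = -0.539 → ψ₂ = 0.401
  ψ₂ = 0.401: g = -0.0048, g' = -0.450 → ψ₂ = 0.390
Converged at ψ₂ = 0.390.
  diethyl ether: x = 0.111, y = 0.168
  n-pentane: x = 0.497, y = 0.730
  benzene: x = 0.170, y = 0.073
  toluene: x = 0.222, y = 0.029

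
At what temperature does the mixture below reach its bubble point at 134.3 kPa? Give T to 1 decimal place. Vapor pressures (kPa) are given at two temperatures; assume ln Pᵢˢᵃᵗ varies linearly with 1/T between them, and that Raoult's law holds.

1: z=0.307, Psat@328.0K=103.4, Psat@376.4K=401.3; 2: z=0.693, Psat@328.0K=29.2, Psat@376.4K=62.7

T = 366.6 K

Bubble-point temperature: ΣzᵢPᵢˢᵃᵗ(T) = P. Interpolate ln Pᵢˢᵃᵗ = aᵢ + bᵢ/T.
  T = 328.0 K: ΣzᵢPᵢˢᵃᵗ = 51.98 kPa
  T = 376.4 K: ΣzᵢPᵢˢᵃᵗ = 166.65 kPa
  T = 352.2 K: ΣzᵢPᵢˢᵃᵗ = 95.96 kPa
  T = 364.3 K: ΣzᵢPᵢˢᵃᵗ = 127.38 kPa
  T = 370.4 K: ΣzᵢPᵢˢᵃᵗ = 146.11 kPa
  T = 367.4 K: ΣzᵢPᵢˢᵃᵗ = 136.64 kPa
  T = 365.9 K: ΣzᵢPᵢˢᵃᵗ = 132.09 kPa
Interpolating between 365.9 K and 367.4 K gives T ≈ 366.6 K.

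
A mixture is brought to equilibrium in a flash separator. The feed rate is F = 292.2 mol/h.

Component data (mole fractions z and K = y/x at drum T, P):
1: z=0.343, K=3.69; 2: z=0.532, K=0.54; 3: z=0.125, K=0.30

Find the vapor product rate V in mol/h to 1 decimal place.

V = 124.8 mol/h

Material balance + equilibrium reduce to Σ zᵢ(Kᵢ−1)/(1+ψ(Kᵢ−1)) = 0.
Check two-phase: ΣzᵢKᵢ = 1.590 > 1 and Σzᵢ/Kᵢ = 1.495 > 1, so g(0) = 0.590 > 0 and g(1) = -0.495 < 0.
Newton–Raphson from ψ = 0.48:
  ψ = 0.480: g = -0.0431, g' = -0.797 → ψ = 0.426
  ψ = 0.426: g = 0.0010, g' = -0.838 → ψ = 0.427
Converged at ψ = 0.427.
Then V = ψ·F = 0.4271·292.2 = 124.8 mol/h and L = F − V = 167.4 mol/h.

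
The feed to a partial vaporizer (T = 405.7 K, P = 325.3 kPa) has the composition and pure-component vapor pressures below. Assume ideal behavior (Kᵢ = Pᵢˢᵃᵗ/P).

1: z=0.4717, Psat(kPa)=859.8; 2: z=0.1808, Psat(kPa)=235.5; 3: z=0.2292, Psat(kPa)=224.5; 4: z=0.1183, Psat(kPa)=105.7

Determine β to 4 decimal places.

Raoult's law: Kᵢ = Pᵢˢᵃᵗ/P = Pᵢˢᵃᵗ/325.3.
  K_1 = 859.8/325.3 = 2.643099, K_2 = 235.5/325.3 = 0.723947, K_3 = 224.5/325.3 = 0.690132, K_4 = 105.7/325.3 = 0.324931
Rachford–Rice: g(β) = Σ zᵢ(Kᵢ−1)/(1+β(Kᵢ−1)) = 0.
g(0) = ΣzᵢKᵢ − 1 = 0.5743 and g(1) = 1 − Σzᵢ/Kᵢ = -0.1244, so a root lies in (0, 1).
Iterate (Newton) starting at β = 0.5:
  β = 0.5000: g = 0.16299, g' = -0.5560 → β = 0.7931
  β = 0.7931: g = 0.00654, g' = -0.5511 → β = 0.8050
Converged at β = 0.8050.

β = 0.8050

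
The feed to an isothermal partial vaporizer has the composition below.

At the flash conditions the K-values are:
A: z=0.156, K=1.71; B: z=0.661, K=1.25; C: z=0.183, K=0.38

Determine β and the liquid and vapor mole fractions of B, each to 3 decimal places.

β = 0.748, x_B = 0.557, y_B = 0.696

Let β = V/F and solve Σ zᵢ(Kᵢ−1)/(1+β(Kᵢ−1)) = 0.
Feasibility: ΣzᵢKᵢ = 1.163, Σzᵢ/Kᵢ = 1.102 — both > 1, two phases present.
Newton–Raphson from β = 0.5:
  β = 0.500: g = 0.0642, g' = -0.223 → β = 0.788
  β = 0.788: g = -0.0126, g' = -0.330 → β = 0.749
  β = 0.749: g = -0.0004, g' = -0.308 → β = 0.748
Converged at β = 0.748.
Compositions from xᵢ = zᵢ/(1+β(Kᵢ−1)), yᵢ = Kᵢxᵢ:
  A: x = 0.102, y = 0.174
  B: x = 0.557, y = 0.696
  C: x = 0.341, y = 0.130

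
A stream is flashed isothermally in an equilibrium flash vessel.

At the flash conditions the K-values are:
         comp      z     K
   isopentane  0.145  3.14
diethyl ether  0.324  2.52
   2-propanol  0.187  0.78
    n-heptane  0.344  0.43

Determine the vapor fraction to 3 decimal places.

ψ = 0.680

Let ψ = V/F and solve Σ zᵢ(Kᵢ−1)/(1+ψ(Kᵢ−1)) = 0.
Feasibility: ΣzᵢKᵢ = 1.566, Σzᵢ/Kᵢ = 1.214 — both > 1, two phases present.
Newton iteration, ψ⁰ = 0.5:
  ψ = 0.500: g = 0.1093, g' = -0.627 → ψ = 0.674
  ψ = 0.674: g = 0.0034, g' = -0.601 → ψ = 0.680
Converged at ψ = 0.680.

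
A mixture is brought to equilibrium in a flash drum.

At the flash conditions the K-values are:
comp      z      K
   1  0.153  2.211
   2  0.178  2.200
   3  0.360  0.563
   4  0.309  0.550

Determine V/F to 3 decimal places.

Rachford–Rice: g(V/F) = Σ zᵢ(Kᵢ−1)/(1+V/F(Kᵢ−1)) = 0.
Check two-phase: ΣzᵢKᵢ = 1.103 > 1 and Σzᵢ/Kᵢ = 1.351 > 1, so g(0) = 0.103 > 0 and g(1) = -0.351 < 0.
Newton iteration, V/F⁰ = 0.5:
  V/F = 0.500: g = -0.1318, g' = -0.404 → V/F = 0.174
  V/F = 0.174: g = 0.0088, g' = -0.483 → V/F = 0.192
Converged at V/F = 0.192.

V/F = 0.192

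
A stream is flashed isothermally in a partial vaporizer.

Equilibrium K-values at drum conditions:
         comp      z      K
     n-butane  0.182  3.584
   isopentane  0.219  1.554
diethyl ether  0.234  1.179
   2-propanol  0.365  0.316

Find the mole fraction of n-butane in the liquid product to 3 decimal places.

Rachford–Rice: g(V/F) = Σ zᵢ(Kᵢ−1)/(1+V/F(Kᵢ−1)) = 0.
Feasibility: ΣzᵢKᵢ = 1.384, Σzᵢ/Kᵢ = 1.545 — both > 1, two phases present.
Newton–Raphson from V/F = 0.52:
  V/F = 0.520: g = -0.0543, g' = -0.679 → V/F = 0.440
  V/F = 0.440: g = -0.0007, g' = -0.665 → V/F = 0.439
Converged at V/F = 0.439.
Compositions from xᵢ = zᵢ/(1+V/F(Kᵢ−1)), yᵢ = Kᵢxᵢ:
  n-butane: x = 0.085, y = 0.306
  isopentane: x = 0.176, y = 0.274
  diethyl ether: x = 0.217, y = 0.256
  2-propanol: x = 0.522, y = 0.165

x_n-butane = 0.085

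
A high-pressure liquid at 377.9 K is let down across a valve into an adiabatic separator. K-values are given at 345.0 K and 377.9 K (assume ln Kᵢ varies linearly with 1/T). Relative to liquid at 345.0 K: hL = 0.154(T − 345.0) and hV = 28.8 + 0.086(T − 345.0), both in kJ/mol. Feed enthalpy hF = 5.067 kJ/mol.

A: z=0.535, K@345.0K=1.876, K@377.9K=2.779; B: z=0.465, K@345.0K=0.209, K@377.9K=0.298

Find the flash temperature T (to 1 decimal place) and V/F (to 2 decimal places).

Adiabatic flash: solve Rachford–Rice at each trial T, then check hF = ψ·hV(T) + (1−ψ)·hL(T).
  T = 345.0 K: K = (1.876, 0.209), RR gives ψ = 0.146, H_out = 4.191 kJ/mol
  T = 377.9 K: K = (2.779, 0.298), RR gives ψ = 0.501, H_out = 18.367 kJ/mol
  T = 361.4 K: K = (2.302, 0.251), RR gives ψ = 0.358, H_out = 12.428 kJ/mol
  T = 353.2 K: K = (2.083, 0.230), RR gives ψ = 0.265, H_out = 8.756 kJ/mol
  T = 349.1 K: K = (1.978, 0.219), RR gives ψ = 0.210, H_out = 6.616 kJ/mol
  T = 347.1 K: K = (1.928, 0.214), RR gives ψ = 0.180, H_out = 5.474 kJ/mol
Linear interpolation between T = 345.0 (H_out = 4.191) and T = 347.1 (H_out = 5.474) on hF = 5.067 gives T ≈ 346.4 K, at which ψ = 0.17.

T = 346.4 K, V/F = 0.17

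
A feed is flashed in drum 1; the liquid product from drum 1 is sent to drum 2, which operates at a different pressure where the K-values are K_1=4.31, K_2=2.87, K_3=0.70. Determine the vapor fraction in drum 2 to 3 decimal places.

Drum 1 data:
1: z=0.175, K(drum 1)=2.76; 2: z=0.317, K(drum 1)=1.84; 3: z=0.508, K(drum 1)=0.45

Drum 1:
Rachford–Rice: g(ψ₁) = Σ zᵢ(Kᵢ−1)/(1+ψ₁(Kᵢ−1)) = 0.
g(0) = ΣzᵢKᵢ − 1 = 0.295 and g(1) = 1 − Σzᵢ/Kᵢ = -0.365, so a root lies in (0, 1).
Newton–Raphson from ψ₁ = 0.3:
  ψ₁ = 0.300: g = 0.0796, g' = -0.595 → ψ₁ = 0.434
  ψ₁ = 0.434: g = 0.0029, g' = -0.560 → ψ₁ = 0.439
Converged at ψ₁ = 0.439.
Drum-1 compositions:
  1: x = 0.099, y = 0.272
  2: x = 0.232, y = 0.426
  3: x = 0.670, y = 0.301
Drum-2 feed = drum-1 liquid: z₂ = (0.0987, 0.2316, 0.6697).
Drum 2:
Let ψ₂ = V/F and solve Σ zᵢ(Kᵢ−1)/(1+ψ₂(Kᵢ−1)) = 0.
g(0) = ΣzᵢKᵢ − 1 = 0.559 and g(1) = 1 − Σzᵢ/Kᵢ = -0.060, so a root lies in (0, 1).
Iterate (Newton) starting at ψ₂ = 0.63:
  ψ₂ = 0.630: g = 0.0570, g' = -0.376 → ψ₂ = 0.782
  ψ₂ = 0.782: g = 0.0046, g' = -0.321 → ψ₂ = 0.796
Converged at ψ₂ = 0.796.
  1: x = 0.027, y = 0.117
  2: x = 0.093, y = 0.267
  3: x = 0.880, y = 0.616

V/F (drum 2) = 0.796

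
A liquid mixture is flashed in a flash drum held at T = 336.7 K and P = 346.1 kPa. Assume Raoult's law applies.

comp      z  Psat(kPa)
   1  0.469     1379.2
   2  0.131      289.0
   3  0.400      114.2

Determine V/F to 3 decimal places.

Raoult's law: Kᵢ = Pᵢˢᵃᵗ/P = Pᵢˢᵃᵗ/346.1.
  K_1 = 1379.2/346.1 = 3.98498, K_2 = 289.0/346.1 = 0.83502, K_3 = 114.2/346.1 = 0.32996
Material balance + equilibrium reduce to Σ zᵢ(Kᵢ−1)/(1+V/F(Kᵢ−1)) = 0.
Check two-phase: ΣzᵢKᵢ = 2.110 > 1 and Σzᵢ/Kᵢ = 1.487 > 1, so g(0) = 1.110 > 0 and g(1) = -0.487 < 0.
Iterate (Newton) starting at V/F = 0.48:
  V/F = 0.480: g = 0.1569, g' = -1.100 → V/F = 0.623
  V/F = 0.623: g = 0.0059, g' = -1.045 → V/F = 0.628
Converged at V/F = 0.628.

V/F = 0.628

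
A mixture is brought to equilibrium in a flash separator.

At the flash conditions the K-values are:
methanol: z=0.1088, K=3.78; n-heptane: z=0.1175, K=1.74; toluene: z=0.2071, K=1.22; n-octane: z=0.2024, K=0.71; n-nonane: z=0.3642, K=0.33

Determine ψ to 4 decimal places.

ψ = 0.1546

Newton–Raphson from ψ = 0.64:
  ψ = 0.6400: g = -0.29149, g' = -0.6729 → ψ = 0.2068
  ψ = 0.2068: g = -0.03469, g' = -0.6361 → ψ = 0.1523
  ψ = 0.1523: g = 0.00156, g' = -0.6977 → ψ = 0.1546
Converged at ψ = 0.1546.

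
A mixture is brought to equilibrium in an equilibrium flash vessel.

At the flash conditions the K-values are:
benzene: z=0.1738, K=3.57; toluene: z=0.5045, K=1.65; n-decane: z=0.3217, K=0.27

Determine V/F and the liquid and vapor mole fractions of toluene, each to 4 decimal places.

V/F = 0.5925, x_toluene = 0.3642, y_toluene = 0.6010

Newton iteration, V/F⁰ = 0.5:
  V/F = 0.5000: g = 0.07314, g' = -0.7664 → V/F = 0.5954
  V/F = 0.5954: g = -0.00245, g' = -0.8265 → V/F = 0.5925
Converged at V/F = 0.5925.
Compositions from xᵢ = zᵢ/(1+V/F(Kᵢ−1)), yᵢ = Kᵢxᵢ:
  benzene: x = 0.0689, y = 0.2460
  toluene: x = 0.3642, y = 0.6010
  n-decane: x = 0.5669, y = 0.1531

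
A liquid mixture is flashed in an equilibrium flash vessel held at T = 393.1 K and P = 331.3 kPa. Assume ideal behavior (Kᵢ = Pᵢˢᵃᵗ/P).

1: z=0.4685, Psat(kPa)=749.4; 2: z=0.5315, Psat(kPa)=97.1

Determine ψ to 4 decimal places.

Raoult's law: Kᵢ = Pᵢˢᵃᵗ/P = Pᵢˢᵃᵗ/331.3.
  K_1 = 749.4/331.3 = 2.261998, K_2 = 97.1/331.3 = 0.293088
Binary case is linear: z₁(K₁−1)(1+ψ(K₂−1)) + z₂(K₂−1)(1+ψ(K₁−1)) = 0
⇒ ψ = [z₁(K₁−1)+z₂(K₂−1)] / [−(K₁−1)(K₂−1)] = 0.21552/0.89212 = 0.2416

ψ = 0.2416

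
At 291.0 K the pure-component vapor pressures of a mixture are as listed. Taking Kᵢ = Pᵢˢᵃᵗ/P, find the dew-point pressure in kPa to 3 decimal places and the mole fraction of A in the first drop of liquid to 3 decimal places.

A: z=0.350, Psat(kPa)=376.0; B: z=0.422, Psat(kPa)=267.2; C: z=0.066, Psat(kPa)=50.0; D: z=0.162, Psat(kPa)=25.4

At the dew point ψ → 1, so Σzᵢ/Kᵢ = 1 with Kᵢ = Pᵢˢᵃᵗ/P ⇒ 1/P = Σzᵢ/Pᵢˢᵃᵗ.
1/P = 0.350/376.0 + 0.422/267.2 + 0.066/50.0 + 0.162/25.4 = 0.010208 ⇒ P = 97.961 kPa
xᵢ = zᵢP/Pᵢˢᵃᵗ ⇒ x_A = 0.350·97.961/376.0 = 0.091

Pdew = 97.961 kPa, x_A = 0.091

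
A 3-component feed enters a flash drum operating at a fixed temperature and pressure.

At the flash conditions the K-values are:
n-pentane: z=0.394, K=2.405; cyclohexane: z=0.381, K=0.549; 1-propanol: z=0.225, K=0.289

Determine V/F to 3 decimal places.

V/F = 0.281

Material balance + equilibrium reduce to Σ zᵢ(Kᵢ−1)/(1+V/F(Kᵢ−1)) = 0.
g(0) = ΣzᵢKᵢ − 1 = 0.222 and g(1) = 1 − Σzᵢ/Kᵢ = -0.636, so a root lies in (0, 1).
Newton iteration, V/F⁰ = 0.68:
  V/F = 0.680: g = -0.2745, g' = -0.791 → V/F = 0.333
  V/F = 0.333: g = -0.0347, g' = -0.664 → V/F = 0.281
Converged at V/F = 0.281.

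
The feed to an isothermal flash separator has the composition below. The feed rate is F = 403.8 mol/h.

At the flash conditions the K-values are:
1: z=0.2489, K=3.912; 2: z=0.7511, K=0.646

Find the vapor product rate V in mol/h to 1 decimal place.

Material balance + equilibrium reduce to Σ zᵢ(Kᵢ−1)/(1+V/F(Kᵢ−1)) = 0.
Feasibility: ΣzᵢKᵢ = 1.4589, Σzᵢ/Kᵢ = 1.2263 — both > 1, two phases present.
Iterate (Newton) starting at V/F = 0.42:
  V/F = 0.4200: g = 0.01371, g' = -0.5570 → V/F = 0.4446
  V/F = 0.4446: g = 0.00030, g' = -0.5334 → V/F = 0.4452
Converged at V/F = 0.4452.
Then V = V/F·F = 0.4452·403.8 = 179.8 mol/h and L = F − V = 224.0 mol/h.

V = 179.8 mol/h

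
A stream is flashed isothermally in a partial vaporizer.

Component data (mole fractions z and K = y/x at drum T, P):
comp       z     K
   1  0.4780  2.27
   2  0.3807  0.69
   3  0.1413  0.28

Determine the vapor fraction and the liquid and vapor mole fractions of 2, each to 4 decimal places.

ψ = 0.6381, x_2 = 0.4746, y_2 = 0.3275

Let ψ = V/F and solve Σ zᵢ(Kᵢ−1)/(1+ψ(Kᵢ−1)) = 0.
g(0) = ΣzᵢKᵢ − 1 = 0.3873 and g(1) = 1 − Σzᵢ/Kᵢ = -0.2670, so a root lies in (0, 1).
Newton iteration, ψ⁰ = 0.5:
  ψ = 0.5000: g = 0.07266, g' = -0.5185 → ψ = 0.6401
  ψ = 0.6401: g = -0.00111, g' = -0.5435 → ψ = 0.6381
Converged at ψ = 0.6381.
Compositions from xᵢ = zᵢ/(1+ψ(Kᵢ−1)), yᵢ = Kᵢxᵢ:
  1: x = 0.2640, y = 0.5994
  2: x = 0.4746, y = 0.3275
  3: x = 0.2614, y = 0.0732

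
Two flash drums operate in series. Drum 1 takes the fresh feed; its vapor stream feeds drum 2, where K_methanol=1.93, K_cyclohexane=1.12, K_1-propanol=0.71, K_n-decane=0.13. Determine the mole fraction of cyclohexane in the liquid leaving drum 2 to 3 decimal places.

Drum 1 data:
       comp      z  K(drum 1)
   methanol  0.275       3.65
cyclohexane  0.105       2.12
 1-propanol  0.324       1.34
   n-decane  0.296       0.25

x_cyclohexane (drum 2) = 0.125

Drum 1:
Newton iteration, ψ₁⁰ = 0.5:
  ψ₁ = 0.500: g = 0.1278, g' = -0.865 → ψ₁ = 0.648
  ψ₁ = 0.648: g = -0.0050, g' = -0.961 → ψ₁ = 0.642
Converged at ψ₁ = 0.642.
Drum-1 compositions:
  methanol: x = 0.102, y = 0.371
  cyclohexane: x = 0.061, y = 0.129
  1-propanol: x = 0.266, y = 0.356
  n-decane: x = 0.571, y = 0.143
Drum-2 feed = drum-1 vapor: z₂ = (0.3714, 0.1295, 0.3563, 0.1428).
Drum 2:
Newton iteration, ψ₂⁰ = 0.43:
  ψ₂ = 0.430: g = -0.0551, g' = -0.481 → ψ₂ = 0.315
  ψ₂ = 0.315: g = -0.0030, g' = -0.435 → ψ₂ = 0.309
Converged at ψ₂ = 0.309.
  methanol: x = 0.289, y = 0.557
  cyclohexane: x = 0.125, y = 0.140
  1-propanol: x = 0.391, y = 0.278
  n-decane: x = 0.195, y = 0.025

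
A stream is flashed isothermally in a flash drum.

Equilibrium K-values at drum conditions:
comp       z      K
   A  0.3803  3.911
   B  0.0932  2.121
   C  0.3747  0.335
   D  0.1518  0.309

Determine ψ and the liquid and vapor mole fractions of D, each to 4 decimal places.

ψ = 0.4860, x_D = 0.2286, y_D = 0.0706

Material balance + equilibrium reduce to Σ zᵢ(Kᵢ−1)/(1+ψ(Kᵢ−1)) = 0.
Check two-phase: ΣzᵢKᵢ = 1.8575 > 1 and Σzᵢ/Kᵢ = 1.7509 > 1, so g(0) = 0.8575 > 0 and g(1) = -0.7509 < 0.
Newton–Raphson from ψ = 0.48:
  ψ = 0.4800: g = 0.00677, g' = -1.1300 → ψ = 0.4860
Converged at ψ = 0.4860.
Compositions from xᵢ = zᵢ/(1+ψ(Kᵢ−1)), yᵢ = Kᵢxᵢ:
  A: x = 0.1575, y = 0.6160
  B: x = 0.0603, y = 0.1280
  C: x = 0.5536, y = 0.1855
  D: x = 0.2286, y = 0.0706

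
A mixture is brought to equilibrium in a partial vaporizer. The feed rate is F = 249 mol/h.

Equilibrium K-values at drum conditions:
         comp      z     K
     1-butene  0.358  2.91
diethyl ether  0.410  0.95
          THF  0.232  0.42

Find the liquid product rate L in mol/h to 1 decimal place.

L = 50.8 mol/h

Rachford–Rice: g(V/F) = Σ zᵢ(Kᵢ−1)/(1+V/F(Kᵢ−1)) = 0.
g(0) = ΣzᵢKᵢ − 1 = 0.529 and g(1) = 1 − Σzᵢ/Kᵢ = -0.107, so a root lies in (0, 1).
Newton–Raphson from V/F = 0.5:
  V/F = 0.500: g = 0.1392, g' = -0.498 → V/F = 0.780
  V/F = 0.780: g = 0.0077, g' = -0.472 → V/F = 0.796
Converged at V/F = 0.796.
Then V = V/F·F = 0.7960·249 = 198.2 mol/h and L = F − V = 50.8 mol/h.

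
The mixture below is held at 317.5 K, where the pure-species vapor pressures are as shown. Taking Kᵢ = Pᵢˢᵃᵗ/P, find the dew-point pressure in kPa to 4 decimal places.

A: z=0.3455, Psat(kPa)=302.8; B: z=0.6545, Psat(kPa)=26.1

Pdew = 38.1423 kPa

At the dew point ψ → 1, so Σzᵢ/Kᵢ = 1 with Kᵢ = Pᵢˢᵃᵗ/P ⇒ 1/P = Σzᵢ/Pᵢˢᵃᵗ.
1/P = 0.3455/302.8 + 0.6545/26.1 = 0.0262176 ⇒ P = 38.1423 kPa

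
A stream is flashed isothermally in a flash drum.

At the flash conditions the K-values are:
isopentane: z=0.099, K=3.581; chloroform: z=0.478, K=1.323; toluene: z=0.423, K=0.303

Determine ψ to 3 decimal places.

Let ψ = V/F and solve Σ zᵢ(Kᵢ−1)/(1+ψ(Kᵢ−1)) = 0.
Check two-phase: ΣzᵢKᵢ = 1.115 > 1 and Σzᵢ/Kᵢ = 1.785 > 1, so g(0) = 0.115 > 0 and g(1) = -0.785 < 0.
Newton iteration, ψ⁰ = 0.4:
  ψ = 0.400: g = -0.1464, g' = -0.594 → ψ = 0.154
  ψ = 0.154: g = -0.0001, g' = -0.641 → ψ = 0.153
Converged at ψ = 0.153.

ψ = 0.153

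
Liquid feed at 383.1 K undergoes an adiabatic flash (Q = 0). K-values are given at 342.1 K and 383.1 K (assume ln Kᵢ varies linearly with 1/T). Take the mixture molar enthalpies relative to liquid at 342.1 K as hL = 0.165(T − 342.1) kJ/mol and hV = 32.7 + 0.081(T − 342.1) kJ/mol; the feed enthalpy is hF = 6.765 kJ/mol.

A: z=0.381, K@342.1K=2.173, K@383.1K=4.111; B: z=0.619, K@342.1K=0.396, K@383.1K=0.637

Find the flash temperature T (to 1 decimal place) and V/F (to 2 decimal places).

Adiabatic flash: solve Rachford–Rice at each trial T, then check hF = ψ·hV(T) + (1−ψ)·hL(T).
  T = 342.1 K: K = (2.173, 0.396), RR gives ψ = 0.103, H_out = 3.371 kJ/mol
  T = 383.1 K: K = (4.111, 0.637), RR gives ψ = 0.851, H_out = 31.651 kJ/mol
  T = 362.6 K: K = (3.043, 0.509), RR gives ψ = 0.473, H_out = 18.037 kJ/mol
  T = 352.4 K: K = (2.586, 0.451), RR gives ψ = 0.304, H_out = 11.366 kJ/mol
  T = 347.2 K: K = (2.372, 0.423), RR gives ψ = 0.209, H_out = 7.577 kJ/mol
  T = 344.6 K: K = (2.269, 0.409), RR gives ψ = 0.157, H_out = 5.508 kJ/mol
  T = 345.9 K: K = (2.320, 0.416), RR gives ψ = 0.183, H_out = 6.560 kJ/mol
Linear interpolation between T = 345.9 (H_out = 6.560) and T = 347.2 (H_out = 7.577) on hF = 6.765 gives T ≈ 346.2 K, at which ψ = 0.19.

T = 346.2 K, V/F = 0.19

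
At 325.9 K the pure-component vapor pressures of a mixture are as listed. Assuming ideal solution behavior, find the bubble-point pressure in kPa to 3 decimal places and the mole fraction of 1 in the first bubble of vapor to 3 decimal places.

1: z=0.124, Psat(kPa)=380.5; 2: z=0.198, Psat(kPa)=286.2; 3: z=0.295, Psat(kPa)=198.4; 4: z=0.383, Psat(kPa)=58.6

At the bubble point ψ → 0, so ΣzᵢKᵢ = 1 with Kᵢ = Pᵢˢᵃᵗ/P ⇒ P = ΣzᵢPᵢˢᵃᵗ.
P = 0.124·380.5 + 0.198·286.2 + 0.295·198.4 + 0.383·58.6 = 184.821 kPa
yᵢ = zᵢPᵢˢᵃᵗ/P ⇒ y_1 = 0.124·380.5/184.821 = 0.255

Pbub = 184.821 kPa, y_1 = 0.255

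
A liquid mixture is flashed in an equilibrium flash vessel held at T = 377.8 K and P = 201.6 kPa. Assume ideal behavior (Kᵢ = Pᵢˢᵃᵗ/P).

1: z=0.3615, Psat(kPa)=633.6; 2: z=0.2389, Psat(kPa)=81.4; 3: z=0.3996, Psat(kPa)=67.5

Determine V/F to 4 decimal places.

V/F = 0.2671

Raoult's law: Kᵢ = Pᵢˢᵃᵗ/P = Pᵢˢᵃᵗ/201.6.
  K_1 = 633.6/201.6 = 3.142857, K_2 = 81.4/201.6 = 0.403770, K_3 = 67.5/201.6 = 0.334821
Material balance + equilibrium reduce to Σ zᵢ(Kᵢ−1)/(1+V/F(Kᵢ−1)) = 0.
Check two-phase: ΣzᵢKᵢ = 1.3664 > 1 and Σzᵢ/Kᵢ = 1.9002 > 1, so g(0) = 0.3664 > 0 and g(1) = -0.9002 < 0.
Newton iteration, V/F⁰ = 0.34:
  V/F = 0.3400: g = -0.07400, g' = -0.9844 → V/F = 0.2648
  V/F = 0.2648: g = 0.00241, g' = -1.0559 → V/F = 0.2671
Converged at V/F = 0.2671.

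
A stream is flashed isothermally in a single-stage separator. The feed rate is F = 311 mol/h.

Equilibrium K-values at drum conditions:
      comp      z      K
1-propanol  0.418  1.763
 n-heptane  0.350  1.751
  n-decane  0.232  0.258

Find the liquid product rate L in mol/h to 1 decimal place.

Newton–Raphson from ψ = 0.5:
  ψ = 0.500: g = 0.1483, g' = -0.555 → ψ = 0.767
  ψ = 0.767: g = -0.0318, g' = -0.865 → ψ = 0.731
  ψ = 0.731: g = -0.0014, g' = -0.792 → ψ = 0.729
Converged at ψ = 0.729.
Then V = ψ·F = 0.7288·311 = 226.6 mol/h and L = F − V = 84.4 mol/h.

L = 84.4 mol/h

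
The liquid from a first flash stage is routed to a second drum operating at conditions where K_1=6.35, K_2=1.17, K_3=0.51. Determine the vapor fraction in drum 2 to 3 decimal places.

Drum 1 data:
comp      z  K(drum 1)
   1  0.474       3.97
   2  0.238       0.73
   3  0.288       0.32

V/F (drum 2) = 0.358

Drum 1:
Material balance + equilibrium reduce to Σ zᵢ(Kᵢ−1)/(1+ψ₁(Kᵢ−1)) = 0.
g(0) = ΣzᵢKᵢ − 1 = 1.148 and g(1) = 1 − Σzᵢ/Kᵢ = -0.345, so a root lies in (0, 1).
Newton–Raphson from ψ₁ = 0.32:
  ψ₁ = 0.320: g = 0.4011, g' = -1.337 → ψ₁ = 0.620
  ψ₁ = 0.620: g = 0.0797, g' = -0.941 → ψ₁ = 0.705
  ψ₁ = 0.705: g = -0.0002, g' = -0.954 → ψ₁ = 0.704
Converged at ψ₁ = 0.704.
Drum-1 compositions:
  1: x = 0.153, y = 0.609
  2: x = 0.294, y = 0.215
  3: x = 0.553, y = 0.177
Drum-2 feed = drum-1 liquid: z₂ = (0.1533, 0.2939, 0.5528).
Drum 2:
Let ψ₂ = V/F and solve Σ zᵢ(Kᵢ−1)/(1+ψ₂(Kᵢ−1)) = 0.
Check two-phase: ΣzᵢKᵢ = 1.599 > 1 and Σzᵢ/Kᵢ = 1.359 > 1, so g(0) = 0.599 > 0 and g(1) = -0.359 < 0.
Newton iteration, ψ₂⁰ = 0.5:
  ψ₂ = 0.500: g = -0.0896, g' = -0.565 → ψ₂ = 0.341
  ψ₂ = 0.341: g = 0.0120, g' = -0.748 → ψ₂ = 0.358
Converged at ψ₂ = 0.358.
  1: x = 0.053, y = 0.334
  2: x = 0.277, y = 0.324
  3: x = 0.670, y = 0.342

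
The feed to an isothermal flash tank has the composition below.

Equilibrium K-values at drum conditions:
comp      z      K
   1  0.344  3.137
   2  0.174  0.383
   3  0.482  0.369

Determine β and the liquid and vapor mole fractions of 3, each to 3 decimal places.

Rachford–Rice: g(β) = Σ zᵢ(Kᵢ−1)/(1+β(Kᵢ−1)) = 0.
g(0) = ΣzᵢKᵢ − 1 = 0.324 and g(1) = 1 − Σzᵢ/Kᵢ = -0.870, so a root lies in (0, 1).
Iterate (Newton) starting at β = 0.5:
  β = 0.500: g = -0.2442, g' = -0.915 → β = 0.233
  β = 0.233: g = 0.0086, g' = -1.054 → β = 0.241
Converged at β = 0.241.
Compositions from xᵢ = zᵢ/(1+β(Kᵢ−1)), yᵢ = Kᵢxᵢ:
  1: x = 0.227, y = 0.712
  2: x = 0.204, y = 0.078
  3: x = 0.569, y = 0.210

β = 0.241, x_3 = 0.569, y_3 = 0.210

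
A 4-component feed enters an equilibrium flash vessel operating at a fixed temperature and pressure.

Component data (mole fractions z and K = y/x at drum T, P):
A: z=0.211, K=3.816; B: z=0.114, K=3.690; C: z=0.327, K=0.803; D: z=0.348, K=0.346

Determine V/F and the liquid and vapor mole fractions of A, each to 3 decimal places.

V/F = 0.459, x_A = 0.092, y_A = 0.351

Rachford–Rice: g(V/F) = Σ zᵢ(Kᵢ−1)/(1+V/F(Kᵢ−1)) = 0.
Feasibility: ΣzᵢKᵢ = 1.609, Σzᵢ/Kᵢ = 1.499 — both > 1, two phases present.
Newton iteration, V/F⁰ = 0.34:
  V/F = 0.340: g = 0.1020, g' = -0.922 → V/F = 0.451
  V/F = 0.451: g = 0.0071, g' = -0.808 → V/F = 0.459
Converged at V/F = 0.459.
Compositions from xᵢ = zᵢ/(1+V/F(Kᵢ−1)), yᵢ = Kᵢxᵢ:
  A: x = 0.092, y = 0.351
  B: x = 0.051, y = 0.188
  C: x = 0.360, y = 0.289
  D: x = 0.497, y = 0.172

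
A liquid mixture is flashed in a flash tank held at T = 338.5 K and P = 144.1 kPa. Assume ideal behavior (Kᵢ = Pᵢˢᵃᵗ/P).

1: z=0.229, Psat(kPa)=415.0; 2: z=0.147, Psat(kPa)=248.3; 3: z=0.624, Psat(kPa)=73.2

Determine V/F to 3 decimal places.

V/F = 0.304

Raoult's law: Kᵢ = Pᵢˢᵃᵗ/P = Pᵢˢᵃᵗ/144.1.
  K_1 = 415.0/144.1 = 2.87994, K_2 = 248.3/144.1 = 1.72311, K_3 = 73.2/144.1 = 0.50798
Material balance + equilibrium reduce to Σ zᵢ(Kᵢ−1)/(1+V/F(Kᵢ−1)) = 0.
g(0) = ΣzᵢKᵢ − 1 = 0.230 and g(1) = 1 − Σzᵢ/Kᵢ = -0.393, so a root lies in (0, 1).
Newton iteration, V/F⁰ = 0.5:
  V/F = 0.500: g = -0.1072, g' = -0.522 → V/F = 0.295
  V/F = 0.295: g = 0.0056, g' = -0.594 → V/F = 0.304
Converged at V/F = 0.304.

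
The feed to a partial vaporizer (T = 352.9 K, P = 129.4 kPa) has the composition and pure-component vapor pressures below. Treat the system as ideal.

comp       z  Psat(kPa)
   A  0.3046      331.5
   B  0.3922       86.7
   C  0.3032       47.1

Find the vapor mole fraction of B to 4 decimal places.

y_B = 0.2818

Raoult's law: Kᵢ = Pᵢˢᵃᵗ/P = Pᵢˢᵃᵗ/129.4.
  K_A = 331.5/129.4 = 2.561824, K_B = 86.7/129.4 = 0.670015, K_C = 47.1/129.4 = 0.363988
Material balance + equilibrium reduce to Σ zᵢ(Kᵢ−1)/(1+ψ(Kᵢ−1)) = 0.
Feasibility: ΣzᵢKᵢ = 1.1535, Σzᵢ/Kᵢ = 1.5373 — both > 1, two phases present.
Iterate (Newton) starting at ψ = 0.5:
  ψ = 0.5000: g = -0.17062, g' = -0.5592 → ψ = 0.1949
  ψ = 0.1949: g = 0.00628, g' = -0.6453 → ψ = 0.2046
  ψ = 0.2046: g = 0.00004, g' = -0.6379 → ψ = 0.2047
Converged at ψ = 0.2047.
Compositions from xᵢ = zᵢ/(1+ψ(Kᵢ−1)), yᵢ = Kᵢxᵢ:
  A: x = 0.2308, y = 0.5913
  B: x = 0.4206, y = 0.2818
  C: x = 0.3486, y = 0.1269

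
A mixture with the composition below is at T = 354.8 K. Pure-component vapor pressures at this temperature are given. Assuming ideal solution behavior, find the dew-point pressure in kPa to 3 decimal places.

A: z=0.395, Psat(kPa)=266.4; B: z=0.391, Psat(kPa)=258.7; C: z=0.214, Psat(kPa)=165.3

Pdew = 233.168 kPa

At the dew point ψ → 1, so Σzᵢ/Kᵢ = 1 with Kᵢ = Pᵢˢᵃᵗ/P ⇒ 1/P = Σzᵢ/Pᵢˢᵃᵗ.
1/P = 0.395/266.4 + 0.391/258.7 + 0.214/165.3 = 0.004289 ⇒ P = 233.168 kPa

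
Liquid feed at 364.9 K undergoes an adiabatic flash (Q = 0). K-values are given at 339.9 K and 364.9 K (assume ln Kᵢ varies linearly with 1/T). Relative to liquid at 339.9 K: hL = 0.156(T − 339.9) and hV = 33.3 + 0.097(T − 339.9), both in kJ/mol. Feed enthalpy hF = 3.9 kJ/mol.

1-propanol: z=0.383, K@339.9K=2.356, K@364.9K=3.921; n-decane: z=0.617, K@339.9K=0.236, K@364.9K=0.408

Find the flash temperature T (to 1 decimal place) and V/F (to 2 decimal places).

Adiabatic flash: solve Rachford–Rice at each trial T, then check hF = ψ·hV(T) + (1−ψ)·hL(T).
  T = 339.9 K: K = (2.356, 0.236), RR gives ψ = 0.046, H_out = 1.542 kJ/mol
  T = 364.9 K: K = (3.921, 0.408), RR gives ψ = 0.436, H_out = 17.767 kJ/mol
  T = 352.4 K: K = (3.067, 0.313), RR gives ψ = 0.259, H_out = 10.392 kJ/mol
  T = 346.1 K: K = (2.692, 0.272), RR gives ψ = 0.162, H_out = 6.289 kJ/mol
  T = 343.0 K: K = (2.520, 0.254), RR gives ψ = 0.107, H_out = 4.034 kJ/mol
  T = 341.4 K: K = (2.434, 0.244), RR gives ψ = 0.077, H_out = 2.782 kJ/mol
Linear interpolation between T = 341.4 (H_out = 2.782) and T = 343.0 (H_out = 4.034) on hF = 3.9 gives T ≈ 342.8 K, at which ψ = 0.10.

T = 342.8 K, V/F = 0.10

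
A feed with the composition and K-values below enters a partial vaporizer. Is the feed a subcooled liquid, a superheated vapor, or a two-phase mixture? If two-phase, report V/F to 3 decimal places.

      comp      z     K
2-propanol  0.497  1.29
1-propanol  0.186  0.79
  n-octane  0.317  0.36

subcooled liquid

ΣzᵢKᵢ = 0.902; Σzᵢ/Kᵢ = 1.501.
Since ΣzᵢKᵢ < 1 the mixture is below its bubble point — single liquid phase.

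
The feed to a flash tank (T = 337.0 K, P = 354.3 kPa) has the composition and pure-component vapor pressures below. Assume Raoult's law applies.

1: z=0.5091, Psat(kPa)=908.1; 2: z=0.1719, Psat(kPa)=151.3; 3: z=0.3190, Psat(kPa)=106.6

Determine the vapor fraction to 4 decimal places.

Raoult's law: Kᵢ = Pᵢˢᵃᵗ/P = Pᵢˢᵃᵗ/354.3.
  K_1 = 908.1/354.3 = 2.563082, K_2 = 151.3/354.3 = 0.427039, K_3 = 106.6/354.3 = 0.300875
Material balance + equilibrium reduce to Σ zᵢ(Kᵢ−1)/(1+ψ(Kᵢ−1)) = 0.
Feasibility: ΣzᵢKᵢ = 1.4743, Σzᵢ/Kᵢ = 1.6614 — both > 1, two phases present.
Newton–Raphson from ψ = 0.5:
  ψ = 0.5000: g = -0.03424, g' = -0.8713 → ψ = 0.4607
  ψ = 0.4607: g = -0.00017, g' = -0.8638 → ψ = 0.4605
Converged at ψ = 0.4605.

ψ = 0.4605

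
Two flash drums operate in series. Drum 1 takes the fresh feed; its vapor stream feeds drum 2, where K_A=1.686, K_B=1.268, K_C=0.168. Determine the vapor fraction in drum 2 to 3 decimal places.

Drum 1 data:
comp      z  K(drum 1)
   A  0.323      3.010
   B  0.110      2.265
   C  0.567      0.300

Drum 1:
Let ψ₁ = V/F and solve Σ zᵢ(Kᵢ−1)/(1+ψ₁(Kᵢ−1)) = 0.
Check two-phase: ΣzᵢKᵢ = 1.391 > 1 and Σzᵢ/Kᵢ = 2.046 > 1, so g(0) = 0.391 > 0 and g(1) = -1.046 < 0.
Newton–Raphson from ψ₁ = 0.7:
  ψ₁ = 0.700: g = -0.4347, g' = -1.343 → ψ₁ = 0.376
  ψ₁ = 0.376: g = -0.0749, g' = -1.016 → ψ₁ = 0.303
Converged at ψ₁ = 0.303.
Drum-1 compositions:
  A: x = 0.201, y = 0.604
  B: x = 0.079, y = 0.180
  C: x = 0.720, y = 0.216
Drum-2 feed = drum-1 vapor: z₂ = (0.6040, 0.1801, 0.2160).
Drum 2:
Material balance + equilibrium reduce to Σ zᵢ(Kᵢ−1)/(1+ψ₂(Kᵢ−1)) = 0.
Check two-phase: ΣzᵢKᵢ = 1.283 > 1 and Σzᵢ/Kᵢ = 1.786 > 1, so g(0) = 0.283 > 0 and g(1) = -0.786 < 0.
Iterate (Newton) starting at ψ₂ = 0.55:
  ψ₂ = 0.550: g = 0.0116, g' = -0.668 → ψ₂ = 0.567
Converged at ψ₂ = 0.567.
  A: x = 0.435, y = 0.733
  B: x = 0.156, y = 0.198
  C: x = 0.409, y = 0.069

V/F (drum 2) = 0.567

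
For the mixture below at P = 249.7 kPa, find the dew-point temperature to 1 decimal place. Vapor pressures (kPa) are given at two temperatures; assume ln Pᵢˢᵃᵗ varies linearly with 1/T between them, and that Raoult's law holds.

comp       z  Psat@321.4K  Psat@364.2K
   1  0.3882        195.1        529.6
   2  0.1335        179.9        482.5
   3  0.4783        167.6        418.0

Dew-point temperature: Σzᵢ·P/Pᵢˢᵃᵗ(T) = 1. Interpolate ln Pᵢˢᵃᵗ = aᵢ + bᵢ/T.
  T = 321.4 K: ΣzᵢP/Pᵢˢᵃᵗ = 1.3947
  T = 364.2 K: ΣzᵢP/Pᵢˢᵃᵗ = 0.5378
  T = 342.8 K: ΣzᵢP/Pᵢˢᵃᵗ = 0.8406
  T = 332.1 K: ΣzᵢP/Pᵢˢᵃᵗ = 1.0739
  T = 337.5 K: ΣzᵢP/Pᵢˢᵃᵗ = 0.9471
  T = 334.8 K: ΣzᵢP/Pᵢˢᵃᵗ = 1.0080
  T = 336.1 K: ΣzᵢP/Pᵢˢᵃᵗ = 0.9781
Interpolating between 334.8 K and 336.1 K gives T ≈ 335.1 K.

T = 335.1 K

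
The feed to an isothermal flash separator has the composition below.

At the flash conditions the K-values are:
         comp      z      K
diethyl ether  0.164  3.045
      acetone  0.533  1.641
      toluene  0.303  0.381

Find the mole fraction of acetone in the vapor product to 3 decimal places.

y_acetone = 0.585

Let ψ = V/F and solve Σ zᵢ(Kᵢ−1)/(1+ψ(Kᵢ−1)) = 0.
g(0) = ΣzᵢKᵢ − 1 = 0.489 and g(1) = 1 − Σzᵢ/Kᵢ = -0.174, so a root lies in (0, 1).
Newton–Raphson from ψ = 0.5:
  ψ = 0.500: g = 0.1529, g' = -0.537 → ψ = 0.785
  ψ = 0.785: g = -0.0088, g' = -0.637 → ψ = 0.771
Converged at ψ = 0.771.
Compositions from xᵢ = zᵢ/(1+ψ(Kᵢ−1)), yᵢ = Kᵢxᵢ:
  diethyl ether: x = 0.064, y = 0.194
  acetone: x = 0.357, y = 0.585
  toluene: x = 0.580, y = 0.221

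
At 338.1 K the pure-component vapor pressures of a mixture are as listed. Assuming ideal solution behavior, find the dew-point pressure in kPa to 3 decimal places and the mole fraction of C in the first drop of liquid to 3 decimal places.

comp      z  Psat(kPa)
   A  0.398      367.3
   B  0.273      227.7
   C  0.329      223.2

Pdew = 266.202 kPa, x_C = 0.392

At the dew point ψ → 1, so Σzᵢ/Kᵢ = 1 with Kᵢ = Pᵢˢᵃᵗ/P ⇒ 1/P = Σzᵢ/Pᵢˢᵃᵗ.
1/P = 0.398/367.3 + 0.273/227.7 + 0.329/223.2 = 0.003757 ⇒ P = 266.202 kPa
xᵢ = zᵢP/Pᵢˢᵃᵗ ⇒ x_C = 0.329·266.202/223.2 = 0.392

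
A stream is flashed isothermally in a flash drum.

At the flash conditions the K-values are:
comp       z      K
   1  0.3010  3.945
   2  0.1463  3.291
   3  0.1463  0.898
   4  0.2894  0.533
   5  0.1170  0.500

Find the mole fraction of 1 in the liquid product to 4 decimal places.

x_1 = 0.0829

Rachford–Rice: g(ψ) = Σ zᵢ(Kᵢ−1)/(1+ψ(Kᵢ−1)) = 0.
Check two-phase: ΣzᵢKᵢ = 2.0130 > 1 and Σzᵢ/Kᵢ = 1.0606 > 1, so g(0) = 1.0130 > 0 and g(1) = -0.0606 < 0.
Iterate (Newton) starting at ψ = 0.4:
  ψ = 0.4000: g = 0.32702, g' = -0.9022 → ψ = 0.7625
  ψ = 0.7625: g = 0.07455, g' = -0.5800 → ψ = 0.8910
  ψ = 0.8910: g = 0.00144, g' = -0.5639 → ψ = 0.8936
Converged at ψ = 0.8936.
Compositions from xᵢ = zᵢ/(1+ψ(Kᵢ−1)), yᵢ = Kᵢxᵢ:
  1: x = 0.0829, y = 0.3270
  2: x = 0.0480, y = 0.1580
  3: x = 0.1610, y = 0.1446
  4: x = 0.4966, y = 0.2647
  5: x = 0.2115, y = 0.1057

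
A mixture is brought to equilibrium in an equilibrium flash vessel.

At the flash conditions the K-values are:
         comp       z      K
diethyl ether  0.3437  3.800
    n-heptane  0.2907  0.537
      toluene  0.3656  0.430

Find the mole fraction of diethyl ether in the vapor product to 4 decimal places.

Newton–Raphson from ψ = 0.5:
  ψ = 0.5000: g = -0.06561, g' = -0.8057 → ψ = 0.4186
  ψ = 0.4186: g = 0.00244, g' = -0.8720 → ψ = 0.4214
Converged at ψ = 0.4214.
Compositions from xᵢ = zᵢ/(1+ψ(Kᵢ−1)), yᵢ = Kᵢxᵢ:
  diethyl ether: x = 0.1577, y = 0.5992
  n-heptane: x = 0.3612, y = 0.1939
  toluene: x = 0.4812, y = 0.2069

y_diethyl ether = 0.5992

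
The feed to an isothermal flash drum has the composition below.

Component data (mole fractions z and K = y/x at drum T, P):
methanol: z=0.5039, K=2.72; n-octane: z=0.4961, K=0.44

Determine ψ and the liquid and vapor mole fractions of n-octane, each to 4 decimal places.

Material balance + equilibrium reduce to Σ zᵢ(Kᵢ−1)/(1+ψ(Kᵢ−1)) = 0.
Check two-phase: ΣzᵢKᵢ = 1.5889 > 1 and Σzᵢ/Kᵢ = 1.3128 > 1, so g(0) = 0.5889 > 0 and g(1) = -0.3128 < 0.
Iterate (Newton) starting at ψ = 0.31:
  ψ = 0.3100: g = 0.22912, g' = -0.8620 → ψ = 0.5758
  ψ = 0.5758: g = 0.02542, g' = -0.7152 → ψ = 0.6113
  ψ = 0.6113: g = 0.00003, g' = -0.7139 → ψ = 0.6114
Converged at ψ = 0.6114.
Compositions from xᵢ = zᵢ/(1+ψ(Kᵢ−1)), yᵢ = Kᵢxᵢ:
  methanol: x = 0.2456, y = 0.6681
  n-octane: x = 0.7544, y = 0.3319

ψ = 0.6114, x_n-octane = 0.7544, y_n-octane = 0.3319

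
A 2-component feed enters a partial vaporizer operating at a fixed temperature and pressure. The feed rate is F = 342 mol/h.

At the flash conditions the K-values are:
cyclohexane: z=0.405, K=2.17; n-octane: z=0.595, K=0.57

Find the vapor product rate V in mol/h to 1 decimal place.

V = 148.2 mol/h

Let ψ = V/F and solve Σ zᵢ(Kᵢ−1)/(1+ψ(Kᵢ−1)) = 0.
g(0) = ΣzᵢKᵢ − 1 = 0.218 and g(1) = 1 − Σzᵢ/Kᵢ = -0.230, so a root lies in (0, 1).
Newton iteration, ψ⁰ = 0.54:
  ψ = 0.540: g = -0.0428, g' = -0.395 → ψ = 0.431
  ψ = 0.431: g = 0.0007, g' = -0.411 → ψ = 0.433
Converged at ψ = 0.433.
Then V = ψ·F = 0.4333·342 = 148.2 mol/h and L = F − V = 193.8 mol/h.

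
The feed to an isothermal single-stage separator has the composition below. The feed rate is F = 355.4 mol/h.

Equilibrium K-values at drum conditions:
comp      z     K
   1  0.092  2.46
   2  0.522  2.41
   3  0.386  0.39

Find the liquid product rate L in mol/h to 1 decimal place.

L = 94.5 mol/h

Newton–Raphson from V/F = 0.5:
  V/F = 0.500: g = 0.1705, g' = -0.720 → V/F = 0.737
  V/F = 0.737: g = -0.0021, g' = -0.769 → V/F = 0.734
Converged at V/F = 0.734.
Then V = V/F·F = 0.7342·355.4 = 260.9 mol/h and L = F − V = 94.5 mol/h.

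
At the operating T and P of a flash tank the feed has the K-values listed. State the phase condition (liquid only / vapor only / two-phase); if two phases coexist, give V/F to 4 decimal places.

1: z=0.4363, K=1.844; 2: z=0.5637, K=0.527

ΣzᵢKᵢ = 1.1016; Σzᵢ/Kᵢ = 1.3062.
Both exceed 1, so a two-phase solution exists.
Material balance + equilibrium reduce to Σ zᵢ(Kᵢ−1)/(1+ψ(Kᵢ−1)) = 0.
Binary case is linear: z₁(K₁−1)(1+ψ(K₂−1)) + z₂(K₂−1)(1+ψ(K₁−1)) = 0
⇒ ψ = [z₁(K₁−1)+z₂(K₂−1)] / [−(K₁−1)(K₂−1)] = 0.10161/0.39921 = 0.2545

two-phase, V/F = 0.2545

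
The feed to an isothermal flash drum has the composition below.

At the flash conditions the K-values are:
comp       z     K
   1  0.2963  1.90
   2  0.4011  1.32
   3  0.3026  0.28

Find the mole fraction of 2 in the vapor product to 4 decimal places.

Material balance + equilibrium reduce to Σ zᵢ(Kᵢ−1)/(1+V/F(Kᵢ−1)) = 0.
Check two-phase: ΣzᵢKᵢ = 1.1771 > 1 and Σzᵢ/Kᵢ = 1.5405 > 1, so g(0) = 0.1772 > 0 and g(1) = -0.5405 < 0.
Iterate (Newton) starting at V/F = 0.41:
  V/F = 0.4100: g = -0.00087, g' = -0.4759 → V/F = 0.4082
Converged at V/F = 0.4082.
Compositions from xᵢ = zᵢ/(1+V/F(Kᵢ−1)), yᵢ = Kᵢxᵢ:
  1: x = 0.2167, y = 0.4117
  2: x = 0.3548, y = 0.4683
  3: x = 0.4285, y = 0.1200

y_2 = 0.4683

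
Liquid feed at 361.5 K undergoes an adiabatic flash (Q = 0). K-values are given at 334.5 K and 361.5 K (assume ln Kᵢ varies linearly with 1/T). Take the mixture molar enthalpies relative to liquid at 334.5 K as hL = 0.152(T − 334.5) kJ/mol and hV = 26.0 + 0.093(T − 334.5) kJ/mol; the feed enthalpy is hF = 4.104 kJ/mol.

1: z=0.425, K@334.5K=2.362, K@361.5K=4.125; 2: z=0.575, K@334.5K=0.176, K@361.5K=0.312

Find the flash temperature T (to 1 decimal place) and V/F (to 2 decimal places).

Adiabatic flash: solve Rachford–Rice at each trial T, then check hF = ψ·hV(T) + (1−ψ)·hL(T).
  T = 334.5 K: K = (2.362, 0.176), RR gives ψ = 0.094, H_out = 2.434 kJ/mol
  T = 361.5 K: K = (4.125, 0.312), RR gives ψ = 0.434, H_out = 14.690 kJ/mol
  T = 348.0 K: K = (3.155, 0.237), RR gives ψ = 0.290, H_out = 9.366 kJ/mol
  T = 341.2 K: K = (2.735, 0.205), RR gives ψ = 0.203, H_out = 6.213 kJ/mol
  T = 337.9 K: K = (2.546, 0.190), RR gives ψ = 0.153, H_out = 4.461 kJ/mol
  T = 336.2 K: K = (2.453, 0.183), RR gives ψ = 0.124, H_out = 3.480 kJ/mol
Linear interpolation between T = 336.2 (H_out = 3.480) and T = 337.9 (H_out = 4.461) on hF = 4.104 gives T ≈ 337.3 K, at which ψ = 0.14.

T = 337.3 K, V/F = 0.14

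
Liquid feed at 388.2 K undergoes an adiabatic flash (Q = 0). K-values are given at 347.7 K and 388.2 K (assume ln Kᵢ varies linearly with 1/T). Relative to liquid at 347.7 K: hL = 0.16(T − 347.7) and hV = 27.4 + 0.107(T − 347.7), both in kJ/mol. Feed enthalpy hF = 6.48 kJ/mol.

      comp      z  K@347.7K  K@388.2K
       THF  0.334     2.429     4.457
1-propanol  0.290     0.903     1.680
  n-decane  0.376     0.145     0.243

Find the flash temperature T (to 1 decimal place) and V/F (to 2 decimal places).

T = 351.8 K, V/F = 0.21

Adiabatic flash: solve Rachford–Rice at each trial T, then check hF = ψ·hV(T) + (1−ψ)·hL(T).
  T = 347.7 K: K = (2.429, 0.903, 0.145), RR gives ψ = 0.145, H_out = 3.968 kJ/mol
  T = 388.2 K: K = (4.457, 1.680, 0.243), RR gives ψ = 0.595, H_out = 21.510 kJ/mol
  T = 367.9 K: K = (3.343, 1.252, 0.190), RR gives ψ = 0.419, H_out = 14.269 kJ/mol
  T = 357.8 K: K = (2.863, 1.068, 0.167), RR gives ψ = 0.301, H_out = 9.696 kJ/mol
  T = 352.8 K: K = (2.642, 0.984, 0.156), RR gives ψ = 0.230, H_out = 7.042 kJ/mol
  T = 350.2 K: K = (2.532, 0.942, 0.150), RR gives ψ = 0.188, H_out = 5.528 kJ/mol
  T = 351.5 K: K = (2.587, 0.963, 0.153), RR gives ψ = 0.209, H_out = 6.298 kJ/mol
Linear interpolation between T = 351.5 (H_out = 6.298) and T = 352.8 (H_out = 7.042) on hF = 6.48 gives T ≈ 351.8 K, at which ψ = 0.21.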